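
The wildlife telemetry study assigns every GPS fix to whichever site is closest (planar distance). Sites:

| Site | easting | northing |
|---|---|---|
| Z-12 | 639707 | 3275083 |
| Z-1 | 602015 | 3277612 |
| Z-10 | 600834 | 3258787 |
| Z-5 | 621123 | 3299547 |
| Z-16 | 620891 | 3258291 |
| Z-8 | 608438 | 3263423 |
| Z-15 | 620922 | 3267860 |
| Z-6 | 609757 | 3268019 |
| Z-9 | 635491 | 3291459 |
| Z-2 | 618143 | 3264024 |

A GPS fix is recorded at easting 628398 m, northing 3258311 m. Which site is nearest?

Z-16

Squared distances to each site:
Z-12: 409193465.000; Z-1: 1068591290.000; Z-10: 760000672.000; Z-5: 1753333321.000; Z-16: 56355449.000; Z-8: 424534144.000; Z-15: 147073977.000; Z-6: 441732145.000; Z-9: 1149100553.000; Z-2: 137803394.000.
Minimum at Z-16.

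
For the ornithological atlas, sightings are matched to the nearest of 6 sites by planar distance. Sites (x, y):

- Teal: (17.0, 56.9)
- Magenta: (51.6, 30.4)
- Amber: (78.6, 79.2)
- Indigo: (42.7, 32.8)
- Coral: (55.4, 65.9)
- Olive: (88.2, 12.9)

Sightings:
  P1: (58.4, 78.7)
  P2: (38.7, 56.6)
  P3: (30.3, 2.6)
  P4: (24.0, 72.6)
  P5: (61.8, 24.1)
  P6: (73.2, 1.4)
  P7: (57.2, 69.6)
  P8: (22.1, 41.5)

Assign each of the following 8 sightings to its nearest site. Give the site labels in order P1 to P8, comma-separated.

Coral, Coral, Indigo, Teal, Magenta, Olive, Coral, Teal

P1 → Coral (d²=172.84)
P2 → Coral (d²=365.38)
P3 → Indigo (d²=1065.80)
P4 → Teal (d²=295.49)
P5 → Magenta (d²=143.73)
P6 → Olive (d²=357.25)
P7 → Coral (d²=16.93)
P8 → Teal (d²=263.17)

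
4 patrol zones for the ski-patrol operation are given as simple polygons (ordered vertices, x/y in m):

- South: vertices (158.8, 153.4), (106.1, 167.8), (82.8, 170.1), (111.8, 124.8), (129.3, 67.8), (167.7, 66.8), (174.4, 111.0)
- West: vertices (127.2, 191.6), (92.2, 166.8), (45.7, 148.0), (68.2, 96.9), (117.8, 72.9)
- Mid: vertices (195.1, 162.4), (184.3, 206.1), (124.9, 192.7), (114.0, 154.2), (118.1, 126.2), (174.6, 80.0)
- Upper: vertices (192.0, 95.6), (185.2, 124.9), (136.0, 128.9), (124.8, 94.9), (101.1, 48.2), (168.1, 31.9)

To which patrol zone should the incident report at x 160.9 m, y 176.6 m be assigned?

Cast a ray rightward from (160.9, 176.6). For each polygon, the edges (by vertex number in listed order) whose endpoints lie on opposite sides of y = 176.6, where each meets that height, and whether that is right or left of the point:
South: no edge straddles that height → 0 crossings.
West: 1–2 at x≈106.03 (left), 5–1 at x≈126.01 (left) → 0 crossings.
Mid: 1–2 at x≈191.59 (right), 3–4 at x≈120.34 (left) → 1 crossing.
Upper: no edge straddles that height → 0 crossings.
Only Mid has an odd count, so the point is inside Mid.

Mid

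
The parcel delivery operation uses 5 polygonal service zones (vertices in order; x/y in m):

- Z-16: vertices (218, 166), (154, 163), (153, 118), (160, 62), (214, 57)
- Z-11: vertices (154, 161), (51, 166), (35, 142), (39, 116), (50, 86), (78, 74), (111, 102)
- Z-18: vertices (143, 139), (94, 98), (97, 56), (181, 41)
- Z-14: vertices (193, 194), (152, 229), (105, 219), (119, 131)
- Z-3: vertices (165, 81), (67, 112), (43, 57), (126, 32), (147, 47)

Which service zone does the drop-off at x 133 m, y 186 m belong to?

Cast a ray rightward from (133, 186). For each polygon, the edges (by vertex number in listed order) whose endpoints lie on opposite sides of y = 186, where each meets that height, and whether that is right or left of the point:
Z-16: no edge straddles that height → 0 crossings.
Z-11: no edge straddles that height → 0 crossings.
Z-18: no edge straddles that height → 0 crossings.
Z-14: 3–4 at x≈110.2 (left), 4–1 at x≈183.6 (right) → 1 crossing.
Z-3: no edge straddles that height → 0 crossings.
Only Z-14 has an odd count, so the point is inside Z-14.

Z-14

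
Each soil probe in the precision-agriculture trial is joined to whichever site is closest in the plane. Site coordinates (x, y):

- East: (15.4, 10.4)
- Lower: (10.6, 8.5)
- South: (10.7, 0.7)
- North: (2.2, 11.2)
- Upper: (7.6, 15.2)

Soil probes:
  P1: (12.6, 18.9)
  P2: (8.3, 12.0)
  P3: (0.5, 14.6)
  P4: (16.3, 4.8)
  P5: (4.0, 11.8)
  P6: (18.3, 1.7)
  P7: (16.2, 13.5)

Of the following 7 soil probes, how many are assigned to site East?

P1 → Upper
P2 → Upper
P3 → North
P4 → East
P5 → North
P6 → South
P7 → East
2 of the 7 go to East.

2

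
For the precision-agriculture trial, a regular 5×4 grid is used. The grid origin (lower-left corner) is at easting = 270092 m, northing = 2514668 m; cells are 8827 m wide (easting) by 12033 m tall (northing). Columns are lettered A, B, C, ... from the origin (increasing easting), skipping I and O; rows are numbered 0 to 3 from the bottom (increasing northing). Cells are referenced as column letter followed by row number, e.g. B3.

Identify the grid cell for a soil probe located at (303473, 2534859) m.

D1

Column index: ⌊(303473 − 270092) / 8827⌋ = ⌊3.782⌋ = 3 → column D
Row offset from origin: ⌊(2534859 − 2514668) / 12033⌋ = ⌊1.678⌋ = 1 → row 1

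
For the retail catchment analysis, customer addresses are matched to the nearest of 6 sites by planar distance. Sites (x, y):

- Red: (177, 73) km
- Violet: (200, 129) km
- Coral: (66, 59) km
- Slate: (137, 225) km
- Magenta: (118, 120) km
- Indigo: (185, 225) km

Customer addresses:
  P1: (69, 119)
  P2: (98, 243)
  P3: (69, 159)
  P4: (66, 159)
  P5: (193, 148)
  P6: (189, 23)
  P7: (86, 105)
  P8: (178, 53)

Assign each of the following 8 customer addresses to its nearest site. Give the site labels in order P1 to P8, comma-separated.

P1 → Magenta (d²=2402.00)
P2 → Slate (d²=1845.00)
P3 → Magenta (d²=3922.00)
P4 → Magenta (d²=4225.00)
P5 → Violet (d²=410.00)
P6 → Red (d²=2644.00)
P7 → Magenta (d²=1249.00)
P8 → Red (d²=401.00)

Magenta, Slate, Magenta, Magenta, Violet, Red, Magenta, Red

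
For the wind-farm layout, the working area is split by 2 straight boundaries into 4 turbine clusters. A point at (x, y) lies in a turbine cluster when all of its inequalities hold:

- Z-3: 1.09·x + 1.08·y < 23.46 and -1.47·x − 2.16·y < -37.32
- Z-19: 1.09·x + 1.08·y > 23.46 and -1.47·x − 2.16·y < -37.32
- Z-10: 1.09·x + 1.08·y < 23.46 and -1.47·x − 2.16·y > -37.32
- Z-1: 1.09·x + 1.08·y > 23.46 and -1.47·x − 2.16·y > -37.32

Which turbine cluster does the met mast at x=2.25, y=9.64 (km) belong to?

Z-10

1.09·2.25 + 1.08·9.64 = 12.864, which is < 23.46
-1.47·2.25 − 2.16·9.64 = -24.130, which is > -37.32
This sign pattern matches Z-10.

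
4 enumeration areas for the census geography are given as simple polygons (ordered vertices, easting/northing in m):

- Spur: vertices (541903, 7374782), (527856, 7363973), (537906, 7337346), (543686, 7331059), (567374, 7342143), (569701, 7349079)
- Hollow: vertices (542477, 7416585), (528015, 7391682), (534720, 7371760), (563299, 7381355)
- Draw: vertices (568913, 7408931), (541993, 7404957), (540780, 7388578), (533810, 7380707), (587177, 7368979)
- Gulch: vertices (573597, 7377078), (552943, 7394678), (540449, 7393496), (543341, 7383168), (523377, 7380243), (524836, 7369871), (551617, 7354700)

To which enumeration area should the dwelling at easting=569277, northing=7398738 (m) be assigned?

Draw

Cast a ray rightward from (569277, 7398738). For each polygon, the edges (by vertex number in listed order) whose endpoints lie on opposite sides of northing = 7398738, where each meets that height, and whether that is right or left of the point:
Spur: no edge straddles that height → 0 crossings.
Hollow: 1–2 at easting≈532112.7 (left), 4–1 at easting≈553025.1 (left) → 0 crossings.
Draw: 2–3 at easting≈541532.4 (left), 5–1 at easting≈573572.7 (right) → 1 crossing.
Gulch: no edge straddles that height → 0 crossings.
Only Draw has an odd count, so the point is inside Draw.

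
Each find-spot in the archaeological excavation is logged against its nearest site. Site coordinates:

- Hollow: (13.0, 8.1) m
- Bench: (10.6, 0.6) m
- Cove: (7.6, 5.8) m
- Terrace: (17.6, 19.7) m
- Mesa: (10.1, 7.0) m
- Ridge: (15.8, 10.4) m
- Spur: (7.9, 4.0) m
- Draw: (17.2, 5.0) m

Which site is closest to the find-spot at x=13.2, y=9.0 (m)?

Squared distances to each site:
Hollow: 0.850; Bench: 77.320; Cove: 41.600; Terrace: 133.850; Mesa: 13.610; Ridge: 8.720; Spur: 53.090; Draw: 32.000.
Minimum at Hollow.

Hollow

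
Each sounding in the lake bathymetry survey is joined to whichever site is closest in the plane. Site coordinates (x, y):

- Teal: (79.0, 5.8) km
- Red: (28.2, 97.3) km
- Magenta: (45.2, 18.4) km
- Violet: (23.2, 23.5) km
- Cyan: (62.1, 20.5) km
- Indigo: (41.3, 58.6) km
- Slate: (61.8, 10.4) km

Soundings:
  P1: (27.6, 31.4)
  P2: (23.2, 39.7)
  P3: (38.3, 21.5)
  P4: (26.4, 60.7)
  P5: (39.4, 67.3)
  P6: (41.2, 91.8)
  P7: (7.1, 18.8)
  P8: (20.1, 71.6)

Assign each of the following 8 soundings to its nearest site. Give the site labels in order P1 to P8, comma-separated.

P1 → Violet (d²=81.77)
P2 → Violet (d²=262.44)
P3 → Magenta (d²=57.22)
P4 → Indigo (d²=226.42)
P5 → Indigo (d²=79.30)
P6 → Red (d²=199.25)
P7 → Violet (d²=281.30)
P8 → Indigo (d²=618.44)

Violet, Violet, Magenta, Indigo, Indigo, Red, Violet, Indigo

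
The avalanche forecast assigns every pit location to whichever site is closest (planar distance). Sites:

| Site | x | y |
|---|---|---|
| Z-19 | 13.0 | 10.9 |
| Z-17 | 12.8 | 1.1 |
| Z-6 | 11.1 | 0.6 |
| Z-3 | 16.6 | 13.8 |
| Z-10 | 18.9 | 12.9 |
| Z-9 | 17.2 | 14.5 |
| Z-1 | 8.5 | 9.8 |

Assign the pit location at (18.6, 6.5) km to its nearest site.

Z-10

Squared distances to each site:
Z-19: 50.720; Z-17: 62.800; Z-6: 91.060; Z-3: 57.290; Z-10: 41.050; Z-9: 65.960; Z-1: 112.900.
Minimum at Z-10.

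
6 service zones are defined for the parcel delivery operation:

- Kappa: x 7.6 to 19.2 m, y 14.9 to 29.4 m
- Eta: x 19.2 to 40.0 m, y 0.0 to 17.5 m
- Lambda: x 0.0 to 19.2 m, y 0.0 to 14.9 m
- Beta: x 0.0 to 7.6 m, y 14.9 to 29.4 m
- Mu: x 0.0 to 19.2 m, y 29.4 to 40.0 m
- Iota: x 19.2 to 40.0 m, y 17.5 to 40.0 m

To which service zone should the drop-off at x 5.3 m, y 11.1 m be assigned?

The point has x = 5.3 and y = 11.1.
Only Lambda satisfies 0.0 ≤ x ≤ 19.2 and 0.0 ≤ y ≤ 14.9.

Lambda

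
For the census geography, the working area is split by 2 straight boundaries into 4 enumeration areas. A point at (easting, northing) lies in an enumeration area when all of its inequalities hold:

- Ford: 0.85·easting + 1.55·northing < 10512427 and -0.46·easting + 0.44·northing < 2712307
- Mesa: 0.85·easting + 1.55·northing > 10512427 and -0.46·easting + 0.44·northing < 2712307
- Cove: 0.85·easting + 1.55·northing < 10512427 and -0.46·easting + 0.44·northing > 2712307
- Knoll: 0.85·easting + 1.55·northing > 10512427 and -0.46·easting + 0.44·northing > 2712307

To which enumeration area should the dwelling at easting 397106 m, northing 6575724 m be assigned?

Mesa

0.85·397106 + 1.55·6575724 = 10529912.300, which is > 10512427
-0.46·397106 + 0.44·6575724 = 2710649.800, which is < 2712307
This sign pattern matches Mesa.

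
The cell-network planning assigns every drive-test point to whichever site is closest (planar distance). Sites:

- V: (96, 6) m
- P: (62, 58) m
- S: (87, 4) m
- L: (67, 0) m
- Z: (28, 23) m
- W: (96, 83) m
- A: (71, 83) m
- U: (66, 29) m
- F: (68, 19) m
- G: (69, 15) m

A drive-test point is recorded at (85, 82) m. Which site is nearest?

W

Squared distances to each site:
V: 5897.000; P: 1105.000; S: 6088.000; L: 7048.000; Z: 6730.000; W: 122.000; A: 197.000; U: 3170.000; F: 4258.000; G: 4745.000.
Minimum at W.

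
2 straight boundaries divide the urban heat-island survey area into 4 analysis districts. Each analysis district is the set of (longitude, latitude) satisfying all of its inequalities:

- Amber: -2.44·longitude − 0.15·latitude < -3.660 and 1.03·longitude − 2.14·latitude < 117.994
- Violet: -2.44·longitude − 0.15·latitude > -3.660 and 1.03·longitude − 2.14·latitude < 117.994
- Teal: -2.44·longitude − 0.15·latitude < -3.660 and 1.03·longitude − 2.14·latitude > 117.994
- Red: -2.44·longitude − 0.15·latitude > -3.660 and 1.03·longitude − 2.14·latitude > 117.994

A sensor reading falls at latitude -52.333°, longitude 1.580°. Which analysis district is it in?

Violet

-2.44·1.580 − 0.15·-52.333 = 3.995, which is > -3.660
1.03·1.580 − 2.14·-52.333 = 113.620, which is < 117.994
This sign pattern matches Violet.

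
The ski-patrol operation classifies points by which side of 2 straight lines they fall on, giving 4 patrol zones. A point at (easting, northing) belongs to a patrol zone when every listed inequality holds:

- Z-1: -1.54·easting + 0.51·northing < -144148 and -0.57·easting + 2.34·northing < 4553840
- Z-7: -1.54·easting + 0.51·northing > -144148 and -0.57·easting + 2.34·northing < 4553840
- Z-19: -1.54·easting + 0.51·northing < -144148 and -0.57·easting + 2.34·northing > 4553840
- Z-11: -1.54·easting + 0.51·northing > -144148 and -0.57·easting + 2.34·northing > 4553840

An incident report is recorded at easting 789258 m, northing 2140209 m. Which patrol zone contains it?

-1.54·789258 + 0.51·2140209 = -123950.730, which is > -144148
-0.57·789258 + 2.34·2140209 = 4558212.000, which is > 4553840
This sign pattern matches Z-11.

Z-11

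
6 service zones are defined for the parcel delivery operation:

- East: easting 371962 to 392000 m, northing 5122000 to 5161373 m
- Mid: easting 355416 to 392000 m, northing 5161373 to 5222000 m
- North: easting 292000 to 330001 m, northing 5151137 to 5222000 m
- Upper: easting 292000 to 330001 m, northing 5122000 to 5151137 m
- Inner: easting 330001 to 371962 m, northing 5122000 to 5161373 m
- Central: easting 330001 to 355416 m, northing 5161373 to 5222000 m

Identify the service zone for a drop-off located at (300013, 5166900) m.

The point has easting = 300013 and northing = 5166900.
Only North satisfies 292000 ≤ easting ≤ 330001 and 5151137 ≤ northing ≤ 5222000.

North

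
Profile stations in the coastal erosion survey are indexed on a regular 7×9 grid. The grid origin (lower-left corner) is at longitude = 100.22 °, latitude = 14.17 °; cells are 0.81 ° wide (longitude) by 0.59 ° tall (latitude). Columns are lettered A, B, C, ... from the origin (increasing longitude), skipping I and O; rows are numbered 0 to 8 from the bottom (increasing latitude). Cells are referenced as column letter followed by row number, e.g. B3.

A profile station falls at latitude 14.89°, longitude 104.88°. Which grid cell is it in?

F1

Column index: ⌊(104.88 − 100.22) / 0.81⌋ = ⌊5.753⌋ = 5 → column F
Row offset from origin: ⌊(14.89 − 14.17) / 0.59⌋ = ⌊1.220⌋ = 1 → row 1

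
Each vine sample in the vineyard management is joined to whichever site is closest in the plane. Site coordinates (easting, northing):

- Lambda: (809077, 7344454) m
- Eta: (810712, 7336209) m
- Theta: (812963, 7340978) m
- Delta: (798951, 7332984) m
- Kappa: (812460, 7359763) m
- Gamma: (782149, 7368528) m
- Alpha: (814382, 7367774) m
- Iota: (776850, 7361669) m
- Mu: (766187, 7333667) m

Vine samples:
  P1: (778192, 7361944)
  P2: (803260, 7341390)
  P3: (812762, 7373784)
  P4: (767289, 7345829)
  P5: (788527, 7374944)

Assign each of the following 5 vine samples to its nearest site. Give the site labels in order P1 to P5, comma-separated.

P1 → Iota (d²=1876589.00)
P2 → Lambda (d²=43225585.00)
P3 → Alpha (d²=38744500.00)
P4 → Mu (d²=149128648.00)
P5 → Gamma (d²=81843940.00)

Iota, Lambda, Alpha, Mu, Gamma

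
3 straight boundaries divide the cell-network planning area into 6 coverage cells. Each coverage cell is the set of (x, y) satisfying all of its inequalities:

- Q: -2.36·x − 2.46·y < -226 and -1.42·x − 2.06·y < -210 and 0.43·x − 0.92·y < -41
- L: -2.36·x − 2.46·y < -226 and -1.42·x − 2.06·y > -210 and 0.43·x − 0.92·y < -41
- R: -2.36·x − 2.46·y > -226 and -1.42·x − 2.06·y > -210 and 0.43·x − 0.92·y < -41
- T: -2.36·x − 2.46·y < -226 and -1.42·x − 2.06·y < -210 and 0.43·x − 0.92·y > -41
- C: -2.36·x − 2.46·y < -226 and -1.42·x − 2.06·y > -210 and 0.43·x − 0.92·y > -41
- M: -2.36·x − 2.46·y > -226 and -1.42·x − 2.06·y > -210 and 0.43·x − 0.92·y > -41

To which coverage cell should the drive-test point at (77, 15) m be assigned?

-2.36·77 − 2.46·15 = -218.620, which is > -226
-1.42·77 − 2.06·15 = -140.240, which is > -210
0.43·77 − 0.92·15 = 19.310, which is > -41
This sign pattern matches M.

M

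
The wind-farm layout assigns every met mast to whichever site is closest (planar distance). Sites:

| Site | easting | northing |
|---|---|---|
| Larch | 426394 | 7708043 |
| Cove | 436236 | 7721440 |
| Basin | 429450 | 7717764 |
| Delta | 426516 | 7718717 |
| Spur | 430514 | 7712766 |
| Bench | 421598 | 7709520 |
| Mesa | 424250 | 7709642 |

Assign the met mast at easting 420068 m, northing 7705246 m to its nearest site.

Squared distances to each site:
Larch: 47841485.000; Cove: 523649860.000; Basin: 244722248.000; Delta: 223044545.000; Spur: 165669316.000; Bench: 20607976.000; Mesa: 36813940.000.
Minimum at Bench.

Bench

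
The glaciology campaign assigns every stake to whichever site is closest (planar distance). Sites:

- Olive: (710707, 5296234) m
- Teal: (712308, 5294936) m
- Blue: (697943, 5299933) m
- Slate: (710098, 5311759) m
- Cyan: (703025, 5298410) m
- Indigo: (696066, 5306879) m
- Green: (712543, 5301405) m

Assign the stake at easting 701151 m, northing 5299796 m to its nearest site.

Cyan

Squared distances to each site:
Olive: 104004980.000; Teal: 148098249.000; Blue: 10310033.000; Slate: 223162178.000; Cyan: 5432872.000; Indigo: 76026114.000; Green: 132366545.000.
Minimum at Cyan.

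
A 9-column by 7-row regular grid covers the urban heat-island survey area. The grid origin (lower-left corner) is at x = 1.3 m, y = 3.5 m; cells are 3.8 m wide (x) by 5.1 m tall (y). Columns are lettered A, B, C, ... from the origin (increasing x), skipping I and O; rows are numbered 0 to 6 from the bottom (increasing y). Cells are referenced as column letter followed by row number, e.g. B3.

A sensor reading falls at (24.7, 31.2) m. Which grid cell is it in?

Column index: ⌊(24.7 − 1.3) / 3.8⌋ = ⌊6.158⌋ = 6 → column G
Row offset from origin: ⌊(31.2 − 3.5) / 5.1⌋ = ⌊5.431⌋ = 5 → row 5

G5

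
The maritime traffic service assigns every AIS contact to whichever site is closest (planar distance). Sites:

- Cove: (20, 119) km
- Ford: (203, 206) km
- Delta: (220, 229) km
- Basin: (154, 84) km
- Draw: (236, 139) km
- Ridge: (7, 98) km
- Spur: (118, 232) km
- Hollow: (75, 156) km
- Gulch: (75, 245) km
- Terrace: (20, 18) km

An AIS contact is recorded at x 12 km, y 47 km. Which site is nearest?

Squared distances to each site:
Cove: 5248.000; Ford: 61762.000; Delta: 76388.000; Basin: 21533.000; Draw: 58640.000; Ridge: 2626.000; Spur: 45461.000; Hollow: 15850.000; Gulch: 43173.000; Terrace: 905.000.
Minimum at Terrace.

Terrace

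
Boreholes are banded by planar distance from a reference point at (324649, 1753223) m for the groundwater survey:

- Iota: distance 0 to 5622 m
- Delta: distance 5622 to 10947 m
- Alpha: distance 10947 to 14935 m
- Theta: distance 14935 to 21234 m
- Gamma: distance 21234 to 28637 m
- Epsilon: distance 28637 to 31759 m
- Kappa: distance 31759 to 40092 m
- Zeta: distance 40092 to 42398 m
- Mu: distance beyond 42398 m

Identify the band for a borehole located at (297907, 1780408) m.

Kappa

Distance = √((297907−324649)² + (1780408−1753223)²) = √(715134564.000 + 739024225.000) = 38133.434 m.
31759 ≤ 38133.434 < 40092 → Kappa.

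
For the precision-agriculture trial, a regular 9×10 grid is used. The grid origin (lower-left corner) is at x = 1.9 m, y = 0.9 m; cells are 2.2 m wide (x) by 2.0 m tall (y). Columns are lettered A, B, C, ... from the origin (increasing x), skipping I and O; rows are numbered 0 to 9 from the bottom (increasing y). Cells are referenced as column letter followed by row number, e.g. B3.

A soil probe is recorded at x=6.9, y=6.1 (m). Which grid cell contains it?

Column index: ⌊(6.9 − 1.9) / 2.2⌋ = ⌊2.273⌋ = 2 → column C
Row offset from origin: ⌊(6.1 − 0.9) / 2.0⌋ = ⌊2.600⌋ = 2 → row 2

C2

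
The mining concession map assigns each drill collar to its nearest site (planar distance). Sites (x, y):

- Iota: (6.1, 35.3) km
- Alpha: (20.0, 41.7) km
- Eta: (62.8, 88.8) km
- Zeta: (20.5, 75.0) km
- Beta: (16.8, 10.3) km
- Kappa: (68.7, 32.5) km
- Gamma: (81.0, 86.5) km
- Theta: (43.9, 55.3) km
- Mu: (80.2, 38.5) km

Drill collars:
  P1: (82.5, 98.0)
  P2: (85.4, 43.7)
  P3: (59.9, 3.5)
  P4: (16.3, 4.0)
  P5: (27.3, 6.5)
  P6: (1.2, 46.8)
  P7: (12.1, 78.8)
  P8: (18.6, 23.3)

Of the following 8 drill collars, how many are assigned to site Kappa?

1

P1 → Gamma
P2 → Mu
P3 → Kappa
P4 → Beta
P5 → Beta
P6 → Iota
P7 → Zeta
P8 → Beta
1 of the 8 goes to Kappa.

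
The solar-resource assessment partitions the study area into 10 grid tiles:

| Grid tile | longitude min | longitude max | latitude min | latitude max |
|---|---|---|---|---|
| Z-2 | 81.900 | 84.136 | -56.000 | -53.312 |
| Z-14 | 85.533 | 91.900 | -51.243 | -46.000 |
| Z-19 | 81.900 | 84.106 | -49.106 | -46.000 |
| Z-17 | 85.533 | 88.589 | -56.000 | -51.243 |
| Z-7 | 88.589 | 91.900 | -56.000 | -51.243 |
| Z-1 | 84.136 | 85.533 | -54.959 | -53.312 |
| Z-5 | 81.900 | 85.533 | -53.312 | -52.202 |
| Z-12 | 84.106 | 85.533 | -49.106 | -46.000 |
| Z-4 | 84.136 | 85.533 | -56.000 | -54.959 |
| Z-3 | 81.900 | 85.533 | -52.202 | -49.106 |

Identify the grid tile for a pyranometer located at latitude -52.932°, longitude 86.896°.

Z-17

The point has longitude = 86.896 and latitude = -52.932.
Only Z-17 satisfies 85.533 ≤ longitude ≤ 88.589 and -56.000 ≤ latitude ≤ -51.243.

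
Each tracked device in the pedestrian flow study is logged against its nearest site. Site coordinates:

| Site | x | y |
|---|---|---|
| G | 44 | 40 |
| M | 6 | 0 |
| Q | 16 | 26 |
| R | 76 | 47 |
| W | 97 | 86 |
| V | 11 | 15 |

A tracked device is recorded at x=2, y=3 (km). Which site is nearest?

Squared distances to each site:
G: 3133.000; M: 25.000; Q: 725.000; R: 7412.000; W: 15914.000; V: 225.000.
Minimum at M.

M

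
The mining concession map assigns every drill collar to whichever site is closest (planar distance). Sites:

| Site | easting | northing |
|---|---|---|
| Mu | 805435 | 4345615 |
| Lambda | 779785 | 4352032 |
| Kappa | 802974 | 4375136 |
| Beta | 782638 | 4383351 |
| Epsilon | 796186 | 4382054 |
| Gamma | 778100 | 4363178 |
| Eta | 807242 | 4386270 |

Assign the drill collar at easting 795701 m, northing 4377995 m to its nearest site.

Epsilon

Squared distances to each site:
Mu: 1143215156.000; Lambda: 927396425.000; Kappa: 61070410.000; Beta: 199328705.000; Epsilon: 16710706.000; Gamma: 529338690.000; Eta: 201670306.000.
Minimum at Epsilon.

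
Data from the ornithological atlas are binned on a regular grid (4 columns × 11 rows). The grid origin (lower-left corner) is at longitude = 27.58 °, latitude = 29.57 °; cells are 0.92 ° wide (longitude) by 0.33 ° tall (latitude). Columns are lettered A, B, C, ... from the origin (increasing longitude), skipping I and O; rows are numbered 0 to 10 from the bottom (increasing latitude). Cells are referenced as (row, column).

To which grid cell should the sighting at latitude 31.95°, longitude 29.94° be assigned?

Column index: ⌊(29.94 − 27.58) / 0.92⌋ = ⌊2.565⌋ = 2 → column C
Row offset from origin: ⌊(31.95 − 29.57) / 0.33⌋ = ⌊7.212⌋ = 7 → row 7

(7, C)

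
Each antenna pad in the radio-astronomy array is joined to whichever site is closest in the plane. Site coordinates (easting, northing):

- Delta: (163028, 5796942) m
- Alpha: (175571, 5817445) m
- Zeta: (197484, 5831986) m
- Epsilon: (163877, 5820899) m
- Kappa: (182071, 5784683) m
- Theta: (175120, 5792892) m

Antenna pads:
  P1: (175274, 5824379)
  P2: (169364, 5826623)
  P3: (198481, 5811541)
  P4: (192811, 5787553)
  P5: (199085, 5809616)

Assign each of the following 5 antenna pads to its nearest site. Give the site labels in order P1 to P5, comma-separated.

P1 → Alpha (d²=48168565.00)
P2 → Epsilon (d²=62871345.00)
P3 → Zeta (d²=418992034.00)
P4 → Kappa (d²=123584500.00)
P5 → Zeta (d²=502980101.00)

Alpha, Epsilon, Zeta, Kappa, Zeta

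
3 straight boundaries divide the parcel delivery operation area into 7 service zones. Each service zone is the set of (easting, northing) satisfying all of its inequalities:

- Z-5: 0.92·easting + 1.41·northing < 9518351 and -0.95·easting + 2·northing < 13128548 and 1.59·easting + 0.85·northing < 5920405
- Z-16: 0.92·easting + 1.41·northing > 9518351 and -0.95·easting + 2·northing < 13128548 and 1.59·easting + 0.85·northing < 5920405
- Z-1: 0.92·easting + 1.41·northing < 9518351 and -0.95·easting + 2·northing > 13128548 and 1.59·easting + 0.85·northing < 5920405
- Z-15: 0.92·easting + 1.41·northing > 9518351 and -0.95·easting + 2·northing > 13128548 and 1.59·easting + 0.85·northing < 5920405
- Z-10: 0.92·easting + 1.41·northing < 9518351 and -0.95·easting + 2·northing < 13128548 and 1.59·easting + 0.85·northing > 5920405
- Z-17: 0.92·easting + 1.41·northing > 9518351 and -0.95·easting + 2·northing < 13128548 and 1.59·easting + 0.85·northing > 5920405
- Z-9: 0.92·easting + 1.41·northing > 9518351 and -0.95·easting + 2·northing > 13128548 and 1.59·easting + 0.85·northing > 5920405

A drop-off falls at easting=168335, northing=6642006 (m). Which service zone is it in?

Z-16

0.92·168335 + 1.41·6642006 = 9520096.660, which is > 9518351
-0.95·168335 + 2·6642006 = 13124093.750, which is < 13128548
1.59·168335 + 0.85·6642006 = 5913357.750, which is < 5920405
This sign pattern matches Z-16.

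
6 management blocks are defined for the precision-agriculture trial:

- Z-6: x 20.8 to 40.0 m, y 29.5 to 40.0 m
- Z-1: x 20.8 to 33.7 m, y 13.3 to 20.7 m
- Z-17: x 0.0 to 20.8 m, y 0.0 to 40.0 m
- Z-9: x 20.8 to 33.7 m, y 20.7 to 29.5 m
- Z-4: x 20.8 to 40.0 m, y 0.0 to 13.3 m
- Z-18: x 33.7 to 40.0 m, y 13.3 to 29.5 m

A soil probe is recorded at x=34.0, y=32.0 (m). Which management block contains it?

The point has x = 34.0 and y = 32.0.
Only Z-6 satisfies 20.8 ≤ x ≤ 40.0 and 29.5 ≤ y ≤ 40.0.

Z-6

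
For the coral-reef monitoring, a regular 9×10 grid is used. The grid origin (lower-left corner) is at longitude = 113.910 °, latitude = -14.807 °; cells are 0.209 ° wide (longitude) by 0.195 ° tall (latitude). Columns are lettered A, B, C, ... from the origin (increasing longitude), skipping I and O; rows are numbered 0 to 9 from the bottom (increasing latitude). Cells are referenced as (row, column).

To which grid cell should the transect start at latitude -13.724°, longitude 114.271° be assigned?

Column index: ⌊(114.271 − 113.910) / 0.209⌋ = ⌊1.727⌋ = 1 → column B
Row offset from origin: ⌊(-13.724 − -14.807) / 0.195⌋ = ⌊5.554⌋ = 5 → row 5

(5, B)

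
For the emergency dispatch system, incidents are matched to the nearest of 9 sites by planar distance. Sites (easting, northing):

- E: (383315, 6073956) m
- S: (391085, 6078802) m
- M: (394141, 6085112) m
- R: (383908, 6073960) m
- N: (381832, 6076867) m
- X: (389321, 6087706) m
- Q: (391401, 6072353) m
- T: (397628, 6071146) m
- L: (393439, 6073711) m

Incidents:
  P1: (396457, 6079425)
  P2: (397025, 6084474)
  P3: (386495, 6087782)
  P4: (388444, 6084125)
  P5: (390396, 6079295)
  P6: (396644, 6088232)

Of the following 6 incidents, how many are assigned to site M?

P1 → S
P2 → M
P3 → X
P4 → X
P5 → S
P6 → M
2 of the 6 go to M.

2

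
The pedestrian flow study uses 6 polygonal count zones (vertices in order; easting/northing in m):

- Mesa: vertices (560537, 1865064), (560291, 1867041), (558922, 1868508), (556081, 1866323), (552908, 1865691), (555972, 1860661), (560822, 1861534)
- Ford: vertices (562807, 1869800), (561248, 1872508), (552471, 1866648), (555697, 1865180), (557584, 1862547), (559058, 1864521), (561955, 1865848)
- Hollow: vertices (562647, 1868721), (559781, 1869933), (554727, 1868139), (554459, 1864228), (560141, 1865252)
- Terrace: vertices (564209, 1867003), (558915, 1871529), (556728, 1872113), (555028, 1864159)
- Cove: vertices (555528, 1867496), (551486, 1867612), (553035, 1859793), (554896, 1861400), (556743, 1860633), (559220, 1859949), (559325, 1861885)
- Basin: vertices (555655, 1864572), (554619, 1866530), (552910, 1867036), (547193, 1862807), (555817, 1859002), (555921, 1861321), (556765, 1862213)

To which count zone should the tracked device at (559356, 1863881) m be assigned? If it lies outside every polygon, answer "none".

Cast a ray rightward from (559356, 1863881). For each polygon, the edges (by vertex number in listed order) whose endpoints lie on opposite sides of northing = 1863881, where each meets that height, and whether that is right or left of the point:
Mesa: 5–6 at easting≈554010.6 (left), 7–1 at easting≈560632.5 (right) → 1 crossing.
Ford: 4–5 at easting≈556628.0 (left), 5–6 at easting≈558580.1 (left) → 0 crossings.
Hollow: no edge straddles that height → 0 crossings.
Terrace: no edge straddles that height → 0 crossings.
Cove: 2–3 at easting≈552225.1 (left), 7–1 at easting≈557974.3 (left) → 0 crossings.
Basin: 3–4 at easting≈548644.9 (left), 7–1 at easting≈555980.1 (left) → 0 crossings.
Only Mesa has an odd count, so the point is inside Mesa.

Mesa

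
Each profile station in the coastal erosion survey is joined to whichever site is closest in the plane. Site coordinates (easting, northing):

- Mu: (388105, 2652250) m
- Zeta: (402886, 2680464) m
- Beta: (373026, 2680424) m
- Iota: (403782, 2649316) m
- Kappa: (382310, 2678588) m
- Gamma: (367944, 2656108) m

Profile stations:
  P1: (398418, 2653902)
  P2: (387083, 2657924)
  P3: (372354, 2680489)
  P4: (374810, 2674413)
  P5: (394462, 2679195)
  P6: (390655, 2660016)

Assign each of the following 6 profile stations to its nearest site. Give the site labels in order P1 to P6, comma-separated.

P1 → Iota (d²=49803892.00)
P2 → Mu (d²=33238760.00)
P3 → Beta (d²=455809.00)
P4 → Beta (d²=39314777.00)
P5 → Zeta (d²=72574137.00)
P6 → Mu (d²=66813256.00)

Iota, Mu, Beta, Beta, Zeta, Mu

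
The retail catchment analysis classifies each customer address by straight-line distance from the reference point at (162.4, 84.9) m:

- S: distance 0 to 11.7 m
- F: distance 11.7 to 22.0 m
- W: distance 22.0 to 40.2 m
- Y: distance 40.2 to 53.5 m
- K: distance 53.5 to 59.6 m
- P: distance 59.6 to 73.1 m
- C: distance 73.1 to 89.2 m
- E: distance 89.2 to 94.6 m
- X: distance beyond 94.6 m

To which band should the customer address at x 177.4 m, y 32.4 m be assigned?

K

Distance = √((177.4−162.4)² + (32.4−84.9)²) = √(225.000 + 2756.250) = 54.601 m.
53.5 ≤ 54.601 < 59.6 → K.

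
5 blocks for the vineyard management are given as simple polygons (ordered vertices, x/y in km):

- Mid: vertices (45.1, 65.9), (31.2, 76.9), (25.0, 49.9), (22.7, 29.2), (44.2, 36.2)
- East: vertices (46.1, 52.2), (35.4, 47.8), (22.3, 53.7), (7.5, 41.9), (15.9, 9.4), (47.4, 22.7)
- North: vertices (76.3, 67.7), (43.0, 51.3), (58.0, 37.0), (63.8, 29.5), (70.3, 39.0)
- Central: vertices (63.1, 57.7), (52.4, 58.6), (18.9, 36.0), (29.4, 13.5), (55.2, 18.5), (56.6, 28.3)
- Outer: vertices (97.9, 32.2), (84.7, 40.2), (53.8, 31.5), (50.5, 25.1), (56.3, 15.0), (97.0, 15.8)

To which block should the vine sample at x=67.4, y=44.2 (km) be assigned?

Cast a ray rightward from (67.4, 44.2). For each polygon, the edges (by vertex number in listed order) whose endpoints lie on opposite sides of y = 44.2, where each meets that height, and whether that is right or left of the point:
Mid: 3–4 at x≈24.37 (left), 5–1 at x≈44.44 (left) → 0 crossings.
East: 3–4 at x≈10.38 (left), 6–1 at x≈46.45 (left) → 0 crossings.
North: 2–3 at x≈50.45 (left), 5–1 at x≈71.39 (right) → 1 crossing.
Central: 2–3 at x≈31.05 (left), 6–1 at x≈60.12 (left) → 0 crossings.
Outer: no edge straddles that height → 0 crossings.
Only North has an odd count, so the point is inside North.

North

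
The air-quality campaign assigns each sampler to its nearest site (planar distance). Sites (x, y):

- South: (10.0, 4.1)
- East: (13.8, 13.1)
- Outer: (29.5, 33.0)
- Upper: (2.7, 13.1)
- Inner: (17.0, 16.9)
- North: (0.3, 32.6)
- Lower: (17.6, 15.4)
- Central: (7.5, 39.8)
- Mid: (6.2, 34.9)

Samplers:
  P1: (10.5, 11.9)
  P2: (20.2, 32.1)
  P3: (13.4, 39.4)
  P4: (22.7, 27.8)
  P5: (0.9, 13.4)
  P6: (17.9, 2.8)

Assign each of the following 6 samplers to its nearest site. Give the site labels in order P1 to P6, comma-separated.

East, Outer, Central, Outer, Upper, South

P1 → East (d²=12.33)
P2 → Outer (d²=87.30)
P3 → Central (d²=34.97)
P4 → Outer (d²=73.28)
P5 → Upper (d²=3.33)
P6 → South (d²=64.10)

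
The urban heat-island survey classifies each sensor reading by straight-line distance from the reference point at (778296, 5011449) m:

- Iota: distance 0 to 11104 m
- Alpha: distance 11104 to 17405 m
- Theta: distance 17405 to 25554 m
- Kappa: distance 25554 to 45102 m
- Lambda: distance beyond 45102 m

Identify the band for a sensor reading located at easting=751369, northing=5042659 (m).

Distance = √((751369−778296)² + (5042659−5011449)²) = √(725063329.000 + 974064100.000) = 41220.473 m.
25554 ≤ 41220.473 < 45102 → Kappa.

Kappa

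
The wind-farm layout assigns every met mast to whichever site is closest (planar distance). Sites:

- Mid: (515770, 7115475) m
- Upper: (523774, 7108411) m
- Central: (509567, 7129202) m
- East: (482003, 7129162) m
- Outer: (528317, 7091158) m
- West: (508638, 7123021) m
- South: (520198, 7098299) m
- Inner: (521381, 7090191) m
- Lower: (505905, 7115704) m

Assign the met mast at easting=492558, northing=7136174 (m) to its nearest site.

Squared distances to each site:
Mid: 967245545.000; Upper: 1745222825.000; Central: 337914865.000; East: 160576169.000; Outer: 3305146337.000; West: 431567809.000; South: 2198485225.000; Inner: 2945201618.000; Lower: 597163309.000.
Minimum at East.

East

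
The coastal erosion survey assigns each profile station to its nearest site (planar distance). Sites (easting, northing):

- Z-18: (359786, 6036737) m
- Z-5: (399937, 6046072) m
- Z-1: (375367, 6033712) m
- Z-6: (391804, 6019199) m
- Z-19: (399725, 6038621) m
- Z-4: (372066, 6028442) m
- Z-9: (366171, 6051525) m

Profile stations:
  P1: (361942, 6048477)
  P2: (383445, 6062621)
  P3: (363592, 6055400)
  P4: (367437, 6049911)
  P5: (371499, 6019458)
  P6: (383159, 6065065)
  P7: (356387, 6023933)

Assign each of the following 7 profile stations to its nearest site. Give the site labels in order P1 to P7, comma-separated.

P1 → Z-9 (d²=27174745.00)
P2 → Z-9 (d²=421512292.00)
P3 → Z-9 (d²=21666866.00)
P4 → Z-9 (d²=4207752.00)
P5 → Z-4 (d²=81033745.00)
P6 → Z-9 (d²=471923744.00)
P7 → Z-18 (d²=175495617.00)

Z-9, Z-9, Z-9, Z-9, Z-4, Z-9, Z-18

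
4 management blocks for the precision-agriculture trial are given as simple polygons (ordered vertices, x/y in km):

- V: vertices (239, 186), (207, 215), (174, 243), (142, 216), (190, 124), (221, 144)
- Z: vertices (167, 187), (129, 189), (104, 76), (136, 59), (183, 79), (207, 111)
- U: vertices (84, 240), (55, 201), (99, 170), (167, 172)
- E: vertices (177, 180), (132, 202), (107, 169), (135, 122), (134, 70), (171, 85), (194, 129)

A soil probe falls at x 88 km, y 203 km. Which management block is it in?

Cast a ray rightward from (88, 203). For each polygon, the edges (by vertex number in listed order) whose endpoints lie on opposite sides of y = 203, where each meets that height, and whether that is right or left of the point:
V: 1–2 at x≈220.2 (right), 4–5 at x≈148.8 (right) → 2 crossings.
Z: no edge straddles that height → 0 crossings.
U: 1–2 at x≈56.5 (left), 4–1 at x≈129.2 (right) → 1 crossing.
E: no edge straddles that height → 0 crossings.
Only U has an odd count, so the point is inside U.

U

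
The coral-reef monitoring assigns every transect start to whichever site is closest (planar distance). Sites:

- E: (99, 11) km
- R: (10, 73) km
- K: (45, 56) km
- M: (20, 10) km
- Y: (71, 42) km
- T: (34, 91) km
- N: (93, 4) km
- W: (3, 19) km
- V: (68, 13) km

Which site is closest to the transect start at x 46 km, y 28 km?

V

Squared distances to each site:
E: 3098.000; R: 3321.000; K: 785.000; M: 1000.000; Y: 821.000; T: 4113.000; N: 2785.000; W: 1930.000; V: 709.000.
Minimum at V.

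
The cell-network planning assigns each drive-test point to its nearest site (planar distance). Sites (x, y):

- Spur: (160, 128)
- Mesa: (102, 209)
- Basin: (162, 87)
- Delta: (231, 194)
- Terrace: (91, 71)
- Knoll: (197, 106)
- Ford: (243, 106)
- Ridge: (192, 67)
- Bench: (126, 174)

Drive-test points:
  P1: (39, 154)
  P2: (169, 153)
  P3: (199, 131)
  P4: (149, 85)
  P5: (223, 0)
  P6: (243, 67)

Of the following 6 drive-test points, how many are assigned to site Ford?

P1 → Mesa
P2 → Spur
P3 → Knoll
P4 → Basin
P5 → Ridge
P6 → Ford
1 of the 6 goes to Ford.

1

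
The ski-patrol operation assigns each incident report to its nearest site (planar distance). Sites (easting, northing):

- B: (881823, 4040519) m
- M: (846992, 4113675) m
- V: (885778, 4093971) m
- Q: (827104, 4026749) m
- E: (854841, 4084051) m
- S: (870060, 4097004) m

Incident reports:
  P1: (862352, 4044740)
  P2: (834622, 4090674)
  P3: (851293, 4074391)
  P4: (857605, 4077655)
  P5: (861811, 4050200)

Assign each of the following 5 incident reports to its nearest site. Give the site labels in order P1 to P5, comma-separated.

B, E, E, E, B

P1 → B (d²=396936682.00)
P2 → E (d²=452672090.00)
P3 → E (d²=105903904.00)
P4 → E (d²=48548512.00)
P5 → B (d²=494201905.00)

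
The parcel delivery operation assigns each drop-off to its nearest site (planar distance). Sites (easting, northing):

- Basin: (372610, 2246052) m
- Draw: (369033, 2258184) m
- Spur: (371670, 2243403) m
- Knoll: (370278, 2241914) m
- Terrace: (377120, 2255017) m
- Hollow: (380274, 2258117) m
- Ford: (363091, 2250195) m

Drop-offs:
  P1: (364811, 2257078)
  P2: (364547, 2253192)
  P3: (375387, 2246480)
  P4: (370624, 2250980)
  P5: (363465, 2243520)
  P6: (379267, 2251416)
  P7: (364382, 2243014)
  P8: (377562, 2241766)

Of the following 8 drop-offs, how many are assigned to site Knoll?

1

P1 → Draw
P2 → Ford
P3 → Basin
P4 → Basin
P5 → Ford
P6 → Terrace
P7 → Knoll
P8 → Spur
1 of the 8 goes to Knoll.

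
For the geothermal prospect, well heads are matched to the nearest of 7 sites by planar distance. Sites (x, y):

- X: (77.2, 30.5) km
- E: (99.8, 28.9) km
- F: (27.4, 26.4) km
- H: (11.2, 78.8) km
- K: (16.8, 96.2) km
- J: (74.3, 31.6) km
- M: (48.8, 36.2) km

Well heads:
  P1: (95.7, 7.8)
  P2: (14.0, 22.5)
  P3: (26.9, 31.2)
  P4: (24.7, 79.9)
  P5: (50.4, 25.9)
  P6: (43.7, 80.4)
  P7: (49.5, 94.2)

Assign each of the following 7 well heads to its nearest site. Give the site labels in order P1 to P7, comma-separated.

P1 → E (d²=462.02)
P2 → F (d²=194.77)
P3 → F (d²=23.29)
P4 → H (d²=183.46)
P5 → M (d²=108.65)
P6 → K (d²=973.25)
P7 → K (d²=1073.29)

E, F, F, H, M, K, K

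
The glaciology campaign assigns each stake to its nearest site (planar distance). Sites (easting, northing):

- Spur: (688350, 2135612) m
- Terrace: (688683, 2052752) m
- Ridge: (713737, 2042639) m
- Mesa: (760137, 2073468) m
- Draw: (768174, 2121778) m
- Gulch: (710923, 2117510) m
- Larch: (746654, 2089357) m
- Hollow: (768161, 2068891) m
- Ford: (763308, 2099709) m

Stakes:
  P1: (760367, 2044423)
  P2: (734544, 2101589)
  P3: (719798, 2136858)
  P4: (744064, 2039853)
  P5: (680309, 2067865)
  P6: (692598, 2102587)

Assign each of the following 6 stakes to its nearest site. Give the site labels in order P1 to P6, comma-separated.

P1 → Hollow (d²=659429460.00)
P2 → Larch (d²=296273924.00)
P3 → Gulch (d²=453110729.00)
P4 → Ridge (d²=927488725.00)
P5 → Terrace (d²=298526645.00)
P6 → Gulch (d²=558501554.00)

Hollow, Larch, Gulch, Ridge, Terrace, Gulch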